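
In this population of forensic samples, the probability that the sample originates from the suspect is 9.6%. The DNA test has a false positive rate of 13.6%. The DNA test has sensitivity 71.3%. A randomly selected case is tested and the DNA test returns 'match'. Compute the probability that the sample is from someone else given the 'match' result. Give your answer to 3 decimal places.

P(¬H | E) ≈ 0.642

Write H for 'the sample originates from the suspect'. Prior odds H:¬H = 0.096/0.904 = 0.10619. For the 'match' outcome, the likelihood ratio is 0.713/0.136 = 5.2426.
Posterior odds = 0.10619 × 5.2426 = 0.55674, so P(H|E) = 0.55674/(1+0.55674) = 0.358. Then P(¬H|E) = 1 − 0.358 = 0.642.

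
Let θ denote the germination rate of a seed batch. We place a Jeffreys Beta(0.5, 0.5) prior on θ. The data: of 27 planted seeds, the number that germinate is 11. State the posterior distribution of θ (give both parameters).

Posterior: Beta(11.5, 16.5)

Observing 11 successes and 16 failures updates Beta(0.5, 0.5) by adding the success and failure counts to the two shape parameters: α = 0.5+11 = 11.5, β = 0.5+16 = 16.5.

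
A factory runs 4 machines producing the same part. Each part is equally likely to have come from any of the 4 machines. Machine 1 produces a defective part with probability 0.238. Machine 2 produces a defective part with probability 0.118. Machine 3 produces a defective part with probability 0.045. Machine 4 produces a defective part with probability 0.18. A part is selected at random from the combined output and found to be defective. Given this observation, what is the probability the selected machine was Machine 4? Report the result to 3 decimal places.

Posterior probability ≈ 0.310

Tabulate prior·likelihood by source: [1] prior 0.25, lik 0.238, product 0.05950; [2] prior 0.25, lik 0.118, product 0.02950; [3] prior 0.25, lik 0.045, product 0.01125; [4] prior 0.25, lik 0.18, product 0.04500.
Normalizing constant = 0.14525; the posterior for Machine 4 is its product over the sum, 0.04500/0.14525 = 0.310.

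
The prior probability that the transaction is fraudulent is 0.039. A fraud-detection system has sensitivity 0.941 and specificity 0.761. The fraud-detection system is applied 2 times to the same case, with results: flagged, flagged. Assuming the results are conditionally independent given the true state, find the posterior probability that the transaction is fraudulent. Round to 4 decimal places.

Let H be the event that the transaction is fraudulent; start with P(H) = 0.039. P('flagged'|H) = 0.941, P('flagged'|¬H) = 0.239.
Update on result 1 ('flagged'): P(H) ← 0.941·0.0390 / (0.941·0.0390 + 0.239·0.9610) = 0.036699/0.26638 = 0.1378.
Update on result 2 ('flagged'): P(H) ← 0.941·0.1378 / (0.941·0.1378 + 0.239·0.8622) = 0.12964/0.33571 = 0.3862.

Posterior P(H) ≈ 0.3862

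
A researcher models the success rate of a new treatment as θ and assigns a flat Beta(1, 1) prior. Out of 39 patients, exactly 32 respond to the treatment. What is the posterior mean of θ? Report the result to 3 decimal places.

Posterior mean ≈ 0.805

Observing 32 successes and 7 failures updates Beta(1, 1) by adding the success and failure counts to the two shape parameters: α = 1+32 = 33, β = 1+7 = 8.
Posterior mean = α/(α+β) = 33/41 = 0.805.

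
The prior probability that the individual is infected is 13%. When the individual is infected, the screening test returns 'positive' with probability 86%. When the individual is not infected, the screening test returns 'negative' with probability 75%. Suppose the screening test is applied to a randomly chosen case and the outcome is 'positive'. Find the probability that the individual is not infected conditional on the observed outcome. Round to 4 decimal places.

Let H be the event that the individual is infected. P(H) = 0.13, so P(¬H) = 0.87. With E the 'positive' result, P(E|H) = 0.86 and P(E|¬H) = 0.25.
P(E) = 0.86·0.13 + 0.25·0.87 = 0.11180 + 0.21750 = 0.32930.
By Bayes' theorem, P(H|E) = 0.11180 / 0.32930 = 0.3395. Hence P(¬H|E) = 1 − 0.3395 = 0.6605.

P(¬H | E) ≈ 0.6605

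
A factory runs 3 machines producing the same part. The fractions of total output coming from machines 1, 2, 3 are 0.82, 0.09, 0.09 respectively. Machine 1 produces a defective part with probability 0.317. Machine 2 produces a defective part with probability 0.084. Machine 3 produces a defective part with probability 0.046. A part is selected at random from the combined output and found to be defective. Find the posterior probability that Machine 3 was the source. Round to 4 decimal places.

P(defective|M1) = 0.317; P(defective|M2) = 0.084; P(defective|M3) = 0.046.
Prior × likelihood for each source: 0.82·0.317=0.2599, 0.09·0.084=0.007560, 0.09·0.046=0.004140. Summing gives P(defective) = 0.27164.
P(Machine 3 | defective) = 0.004140 / 0.27164 = 0.0152.

Posterior probability ≈ 0.0152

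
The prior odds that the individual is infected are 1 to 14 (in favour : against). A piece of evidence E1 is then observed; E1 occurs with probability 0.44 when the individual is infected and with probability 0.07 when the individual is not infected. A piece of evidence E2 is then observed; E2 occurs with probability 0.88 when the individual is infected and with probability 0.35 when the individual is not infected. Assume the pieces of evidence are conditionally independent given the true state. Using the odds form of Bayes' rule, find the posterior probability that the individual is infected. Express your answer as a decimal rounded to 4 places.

Prior odds = 1/14 = 0.071429.
Likelihood ratio for E1 = 0.44/0.07 = 6.2857.
Likelihood ratio for E2 = 0.88/0.35 = 2.5143.
Posterior odds = prior odds × LR₁ × LR₂ = 1.1289.
Posterior probability = odds/(1+odds) = 1.1289/2.1289 = 0.5303.

Posterior probability ≈ 0.5303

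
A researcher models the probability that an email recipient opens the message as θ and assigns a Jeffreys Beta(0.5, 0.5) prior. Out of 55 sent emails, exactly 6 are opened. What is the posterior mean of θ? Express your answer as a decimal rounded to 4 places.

Observing 6 successes and 49 failures updates Beta(0.5, 0.5) by adding the success and failure counts to the two shape parameters: α = 0.5+6 = 6.5, β = 0.5+49 = 49.5.
E[θ | data] = 6.5/(6.5+49.5) = 0.1161.

Posterior mean ≈ 0.1161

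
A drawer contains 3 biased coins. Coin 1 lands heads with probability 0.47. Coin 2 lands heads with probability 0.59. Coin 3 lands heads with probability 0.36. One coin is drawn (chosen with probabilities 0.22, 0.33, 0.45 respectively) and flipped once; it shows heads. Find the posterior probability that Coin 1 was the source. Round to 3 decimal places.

Posterior probability ≈ 0.225

P(heads|C1) = 0.47; P(heads|C2) = 0.59; P(heads|C3) = 0.36.
Prior × likelihood for each source: 0.22·0.47=0.1034, 0.33·0.59=0.1947, 0.45·0.36=0.1620. Summing gives P(heads) = 0.46010.
P(Coin 1 | heads) = 0.1034 / 0.46010 = 0.225.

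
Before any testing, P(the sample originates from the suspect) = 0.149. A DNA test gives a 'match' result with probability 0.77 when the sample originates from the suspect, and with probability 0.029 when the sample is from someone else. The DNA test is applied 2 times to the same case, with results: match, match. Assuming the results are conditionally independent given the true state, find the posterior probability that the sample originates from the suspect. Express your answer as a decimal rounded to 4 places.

Posterior P(H) ≈ 0.9920

With H the event that the sample originates from the suspect, the joint likelihood of the observed sequence is P(data|H) = 0.77·0.77 = 0.59290 and P(data|¬H) = 0.029·0.029 = 0.00084100.
Bayes: P(H|data) = 0.149·0.59290 / (0.149·0.59290 + 0.851·0.00084100) = 0.088342/0.089058 = 0.9920.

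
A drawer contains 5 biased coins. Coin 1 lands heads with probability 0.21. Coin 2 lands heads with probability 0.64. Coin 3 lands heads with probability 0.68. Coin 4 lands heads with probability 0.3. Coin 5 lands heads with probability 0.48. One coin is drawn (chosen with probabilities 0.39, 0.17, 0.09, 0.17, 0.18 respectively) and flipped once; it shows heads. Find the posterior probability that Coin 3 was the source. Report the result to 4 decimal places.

Tabulate prior·likelihood by source: [1] prior 0.39, lik 0.21, product 0.08190; [2] prior 0.17, lik 0.64, product 0.1088; [3] prior 0.09, lik 0.68, product 0.06120; [4] prior 0.17, lik 0.3, product 0.05100; [5] prior 0.18, lik 0.48, product 0.08640.
Normalizing constant = 0.38930; the posterior for Coin 3 is its product over the sum, 0.06120/0.38930 = 0.1572.

Posterior probability ≈ 0.1572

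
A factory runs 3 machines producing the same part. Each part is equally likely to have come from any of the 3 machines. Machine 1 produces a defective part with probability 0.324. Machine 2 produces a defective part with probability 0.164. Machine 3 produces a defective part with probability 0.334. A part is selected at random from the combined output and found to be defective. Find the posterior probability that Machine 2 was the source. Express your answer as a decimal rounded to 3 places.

Posterior probability ≈ 0.200

P(defective|M1) = 0.324; P(defective|M2) = 0.164; P(defective|M3) = 0.334.
Prior × likelihood for each source: 0.333333·0.324=0.1080, 0.333333·0.164=0.05467, 0.333333·0.334=0.1113. Summing gives P(defective) = 0.27400.
P(Machine 2 | defective) = 0.05467 / 0.27400 = 0.200.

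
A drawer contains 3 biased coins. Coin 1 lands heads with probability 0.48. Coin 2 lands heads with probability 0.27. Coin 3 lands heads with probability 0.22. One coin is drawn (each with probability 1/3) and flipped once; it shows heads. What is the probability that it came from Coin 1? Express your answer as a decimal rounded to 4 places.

Posterior probability ≈ 0.4948

P(heads|C1) = 0.48; P(heads|C2) = 0.27; P(heads|C3) = 0.22.
Prior × likelihood for each source: 0.333333·0.48=0.1600, 0.333333·0.27=0.09000, 0.333333·0.22=0.07333. Summing gives P(heads) = 0.32333.
P(Coin 1 | heads) = 0.1600 / 0.32333 = 0.4948.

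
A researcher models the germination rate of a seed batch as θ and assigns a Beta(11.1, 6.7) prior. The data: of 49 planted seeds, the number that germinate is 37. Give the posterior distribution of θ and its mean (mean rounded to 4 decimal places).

Posterior: Beta(48.1, 18.7); mean ≈ 0.7201

The binomial likelihood is conjugate to the Beta prior: with 37 successes and 12 failures, the posterior is Beta(11.1+37, 6.7+12) = Beta(48.1, 18.7).
E[θ | data] = 48.1/(48.1+18.7) = 0.7201.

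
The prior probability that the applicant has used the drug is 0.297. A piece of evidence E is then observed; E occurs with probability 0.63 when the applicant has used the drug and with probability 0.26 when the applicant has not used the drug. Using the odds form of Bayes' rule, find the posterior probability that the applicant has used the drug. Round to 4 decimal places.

Posterior probability ≈ 0.5059

Prior odds = 0.297/(1−0.297) = 0.42248. In log-odds, ln(0.42248) = -0.86162.
Add log likelihood ratio: ln(2.4231) = 0.88504.
Posterior log-odds = 0.023413, so posterior odds = exp(0.023413) = 1.0237. Converting, P(H|E) = 1.0237/2.0237 = 0.5059.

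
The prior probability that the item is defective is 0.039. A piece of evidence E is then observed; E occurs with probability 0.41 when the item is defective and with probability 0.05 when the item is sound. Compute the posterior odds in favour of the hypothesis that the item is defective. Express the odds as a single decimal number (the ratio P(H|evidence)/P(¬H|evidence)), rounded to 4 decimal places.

Posterior odds ≈ 0.3328

Prior odds = 0.039/(1−0.039) = 0.040583.
Likelihood ratio for E = 0.41/0.05 = 8.2000.
Posterior odds = prior odds × LR = 0.33278.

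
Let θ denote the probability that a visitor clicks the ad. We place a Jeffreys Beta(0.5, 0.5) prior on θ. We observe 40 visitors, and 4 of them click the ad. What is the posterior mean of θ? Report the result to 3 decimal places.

Posterior mean ≈ 0.110

The binomial likelihood is conjugate to the Beta prior: with 4 successes and 36 failures, the posterior is Beta(0.5+4, 0.5+36) = Beta(4.5, 36.5).
E[θ | data] = 4.5/(4.5+36.5) = 0.110.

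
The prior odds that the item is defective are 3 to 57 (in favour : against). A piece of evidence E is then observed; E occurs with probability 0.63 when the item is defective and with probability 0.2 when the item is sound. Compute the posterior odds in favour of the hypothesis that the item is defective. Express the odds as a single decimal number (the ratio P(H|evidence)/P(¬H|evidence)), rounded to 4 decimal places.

Prior odds = 3/57 = 0.052632. In log-odds, ln(0.052632) = -2.9444.
Add log likelihood ratio: ln(3.1500) = 1.1474.
Posterior log-odds = -1.7970, so posterior odds = exp(-1.7970) = 0.16579.

Posterior odds ≈ 0.1658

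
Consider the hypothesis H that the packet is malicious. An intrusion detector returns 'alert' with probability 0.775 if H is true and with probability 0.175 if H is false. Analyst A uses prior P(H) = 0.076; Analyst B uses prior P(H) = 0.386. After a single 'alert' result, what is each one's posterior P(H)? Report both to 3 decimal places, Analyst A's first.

Analyst A: 0.267; Analyst B: 0.736

The likelihood ratio for an 'alert' result is 0.775/0.175 = 4.4286.
Analyst A: prior odds 0.076/0.924 = 0.082251; posterior odds 0.36425; posterior probability 0.267.
Analyst B: prior odds 0.386/0.614 = 0.62866; posterior odds 2.7841; posterior probability 0.736.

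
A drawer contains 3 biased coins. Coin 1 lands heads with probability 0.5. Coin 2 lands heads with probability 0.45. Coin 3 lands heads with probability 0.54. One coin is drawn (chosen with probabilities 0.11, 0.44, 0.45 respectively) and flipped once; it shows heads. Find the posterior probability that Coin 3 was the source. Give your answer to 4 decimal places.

Posterior probability ≈ 0.4899

Tabulate prior·likelihood by source: [1] prior 0.11, lik 0.5, product 0.05500; [2] prior 0.44, lik 0.45, product 0.1980; [3] prior 0.45, lik 0.54, product 0.2430.
Normalizing constant = 0.49600; the posterior for Coin 3 is its product over the sum, 0.2430/0.49600 = 0.4899.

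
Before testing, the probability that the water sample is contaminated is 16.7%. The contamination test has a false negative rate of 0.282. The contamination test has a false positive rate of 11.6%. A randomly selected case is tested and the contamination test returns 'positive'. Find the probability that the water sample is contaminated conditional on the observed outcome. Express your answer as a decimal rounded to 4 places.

Let H be the event that the water sample is contaminated. P(H) = 0.167, so P(¬H) = 0.833. With E the 'positive' result, P(E|H) = 0.718 and P(E|¬H) = 0.116.
P(E) = 0.718·0.167 + 0.116·0.833 = 0.11991 + 0.096628 = 0.21653.
By Bayes' theorem, P(H|E) = 0.11991 / 0.21653 = 0.5538.

P(H | E) ≈ 0.5538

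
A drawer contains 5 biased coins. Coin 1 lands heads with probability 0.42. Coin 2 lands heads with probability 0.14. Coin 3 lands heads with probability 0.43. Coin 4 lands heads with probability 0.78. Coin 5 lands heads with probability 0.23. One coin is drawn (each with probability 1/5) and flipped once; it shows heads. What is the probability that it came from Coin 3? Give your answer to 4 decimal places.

Posterior probability ≈ 0.2150

Tabulate prior·likelihood by source: [1] prior 0.2, lik 0.42, product 0.08400; [2] prior 0.2, lik 0.14, product 0.02800; [3] prior 0.2, lik 0.43, product 0.08600; [4] prior 0.2, lik 0.78, product 0.1560; [5] prior 0.2, lik 0.23, product 0.04600.
Normalizing constant = 0.40000; the posterior for Coin 3 is its product over the sum, 0.08600/0.40000 = 0.2150.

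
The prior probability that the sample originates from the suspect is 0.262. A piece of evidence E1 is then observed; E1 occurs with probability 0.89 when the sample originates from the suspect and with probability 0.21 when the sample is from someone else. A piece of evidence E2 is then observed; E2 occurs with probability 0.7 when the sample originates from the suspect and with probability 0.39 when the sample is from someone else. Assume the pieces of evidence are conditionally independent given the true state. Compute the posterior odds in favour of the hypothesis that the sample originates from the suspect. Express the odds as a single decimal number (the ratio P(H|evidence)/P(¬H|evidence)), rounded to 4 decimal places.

Prior odds = 0.262/(1−0.262) = 0.35501. In log-odds, ln(0.35501) = -1.0356.
Add log likelihood ratios: ln(4.2381) + ln(1.7949) = 2.0290.
Posterior log-odds = 0.99345, so posterior odds = exp(0.99345) = 2.7005.

Posterior odds ≈ 2.7005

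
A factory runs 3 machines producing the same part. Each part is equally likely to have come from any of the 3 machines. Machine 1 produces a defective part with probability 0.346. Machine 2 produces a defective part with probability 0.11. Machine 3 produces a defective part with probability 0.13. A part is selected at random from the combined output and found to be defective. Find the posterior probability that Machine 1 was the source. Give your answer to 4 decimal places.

Posterior probability ≈ 0.5904

P(defective|M1) = 0.346; P(defective|M2) = 0.11; P(defective|M3) = 0.13.
Prior × likelihood for each source: 0.333333·0.346=0.1153, 0.333333·0.11=0.03667, 0.333333·0.13=0.04333. Summing gives P(defective) = 0.19533.
P(Machine 1 | defective) = 0.1153 / 0.19533 = 0.5904.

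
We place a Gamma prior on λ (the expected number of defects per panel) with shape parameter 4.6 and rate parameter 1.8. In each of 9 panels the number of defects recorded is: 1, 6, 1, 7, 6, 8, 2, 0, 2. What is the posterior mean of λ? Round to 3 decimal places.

Posterior mean ≈ 3.481

The Poisson likelihood adds the total count to the shape and the number of exposure periods to the rate. Here ∑xᵢ = 33 and n = 9, so shape 4.6→37.6 and rate 1.8→10.8.
Posterior mean = shape/rate = 37.6/10.8 = 3.481.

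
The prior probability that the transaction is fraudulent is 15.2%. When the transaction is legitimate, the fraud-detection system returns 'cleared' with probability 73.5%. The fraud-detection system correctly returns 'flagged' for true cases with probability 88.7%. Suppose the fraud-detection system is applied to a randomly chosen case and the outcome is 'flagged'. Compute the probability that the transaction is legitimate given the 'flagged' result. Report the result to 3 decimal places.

Write H for 'the transaction is fraudulent'. Prior odds H:¬H = 0.152/0.848 = 0.17925. For the 'flagged' outcome, the likelihood ratio is 0.887/0.265 = 3.3472.
Posterior odds = 0.17925 × 3.3472 = 0.59996, so P(H|E) = 0.59996/(1+0.59996) = 0.375. Then P(¬H|E) = 1 − 0.375 = 0.625.

P(¬H | E) ≈ 0.625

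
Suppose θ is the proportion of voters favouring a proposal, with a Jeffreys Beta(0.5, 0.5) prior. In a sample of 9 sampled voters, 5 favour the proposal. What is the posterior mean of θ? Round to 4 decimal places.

The binomial likelihood is conjugate to the Beta prior: with 5 successes and 4 failures, the posterior is Beta(0.5+5, 0.5+4) = Beta(5.5, 4.5).
Posterior mean = α/(α+β) = 5.5/10 = 0.5500.

Posterior mean ≈ 0.5500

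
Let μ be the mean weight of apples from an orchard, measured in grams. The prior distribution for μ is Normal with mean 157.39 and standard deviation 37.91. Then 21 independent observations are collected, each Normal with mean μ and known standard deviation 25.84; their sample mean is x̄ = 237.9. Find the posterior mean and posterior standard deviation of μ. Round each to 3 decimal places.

With known σ, the Normal prior is conjugate. Weight on the data is w = (n/σ²)/(n/σ² + 1/τ₀²) = 0.0314510/(0.0314510+0.00069581) = 0.97836.
Posterior mean = w·x̄ + (1−w)·μ₀ = 0.97836·237.9 + 0.021645·157.39 = 236.157. Posterior variance = 1/(0.0314510+0.00069581) = 31.1073, so SD = 5.577.

Posterior mean ≈ 236.157; posterior SD ≈ 5.577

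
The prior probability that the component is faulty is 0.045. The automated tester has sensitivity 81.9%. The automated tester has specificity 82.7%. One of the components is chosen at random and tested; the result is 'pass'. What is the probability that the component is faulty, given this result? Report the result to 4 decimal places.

Write H for 'the component is faulty'. Prior odds H:¬H = 0.045/0.955 = 0.047120. For the 'pass' outcome, the likelihood ratio is 0.181/0.827 = 0.21886.
Posterior odds = 0.047120 × 0.21886 = 0.010313, so P(H|E) = 0.010313/(1+0.010313) = 0.0102.

P(H | E) ≈ 0.0102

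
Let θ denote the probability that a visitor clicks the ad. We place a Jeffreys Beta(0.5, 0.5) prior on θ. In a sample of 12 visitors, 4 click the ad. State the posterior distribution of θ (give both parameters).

Posterior: Beta(4.5, 8.5)

The binomial likelihood is conjugate to the Beta prior: with 4 successes and 8 failures, the posterior is Beta(0.5+4, 0.5+8) = Beta(4.5, 8.5).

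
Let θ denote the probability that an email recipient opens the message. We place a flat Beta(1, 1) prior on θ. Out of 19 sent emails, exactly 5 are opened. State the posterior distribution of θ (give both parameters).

Posterior: Beta(6, 15)

The binomial likelihood is conjugate to the Beta prior: with 5 successes and 14 failures, the posterior is Beta(1+5, 1+14) = Beta(6, 15).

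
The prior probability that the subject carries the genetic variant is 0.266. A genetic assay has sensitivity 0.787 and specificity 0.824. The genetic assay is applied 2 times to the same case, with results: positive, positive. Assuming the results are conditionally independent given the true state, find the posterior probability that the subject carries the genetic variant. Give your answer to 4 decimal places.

Posterior P(H) ≈ 0.8787

Let H be the event that the subject carries the genetic variant; start with P(H) = 0.266. P('positive'|H) = 0.787, P('positive'|¬H) = 0.176.
Update on result 1 ('positive'): P(H) ← 0.787·0.2660 / (0.787·0.2660 + 0.176·0.7340) = 0.20934/0.33853 = 0.6184.
Update on result 2 ('positive'): P(H) ← 0.787·0.6184 / (0.787·0.6184 + 0.176·0.3816) = 0.48668/0.55384 = 0.8787.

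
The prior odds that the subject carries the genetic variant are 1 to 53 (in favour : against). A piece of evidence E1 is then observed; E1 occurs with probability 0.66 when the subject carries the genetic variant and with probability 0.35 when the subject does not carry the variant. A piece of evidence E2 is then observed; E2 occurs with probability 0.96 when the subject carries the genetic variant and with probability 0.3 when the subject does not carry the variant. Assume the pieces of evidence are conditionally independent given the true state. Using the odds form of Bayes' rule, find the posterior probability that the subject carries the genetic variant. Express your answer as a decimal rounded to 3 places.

Posterior probability ≈ 0.102

Prior odds = 1/53 = 0.018868. In log-odds, ln(0.018868) = -3.9703.
Add log likelihood ratios: ln(1.8857) + ln(3.2000) = 1.7975.
Posterior log-odds = -2.1728, so posterior odds = exp(-2.1728) = 0.11385. Converting, P(H|E) = 0.11385/1.1139 = 0.102.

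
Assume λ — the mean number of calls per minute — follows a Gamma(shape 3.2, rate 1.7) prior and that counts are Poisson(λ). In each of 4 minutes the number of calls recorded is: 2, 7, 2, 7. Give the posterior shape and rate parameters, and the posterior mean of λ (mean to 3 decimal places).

Posterior: Gamma(shape=21.2, rate=5.7); mean ≈ 3.719

Total count ∑xᵢ = 18 over n = 4 minutes.
Gamma is conjugate to the Poisson likelihood: posterior is Gamma(shape = 3.2+18 = 21.2, rate = 1.7+4 = 5.7).
E[λ | data] = 21.2/5.7 = 3.719.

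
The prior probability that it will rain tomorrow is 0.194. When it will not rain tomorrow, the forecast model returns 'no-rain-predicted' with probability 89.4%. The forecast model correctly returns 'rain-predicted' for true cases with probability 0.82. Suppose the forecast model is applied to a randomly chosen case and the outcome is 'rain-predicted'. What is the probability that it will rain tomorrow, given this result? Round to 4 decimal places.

P(H | E) ≈ 0.6506

Let H be the event that it will rain tomorrow. P(H) = 0.194, so P(¬H) = 0.806. With E the 'rain-predicted' result, P(E|H) = 0.82 and P(E|¬H) = 0.106.
P(E) = 0.82·0.194 + 0.106·0.806 = 0.15908 + 0.085436 = 0.24452.
By Bayes' theorem, P(H|E) = 0.15908 / 0.24452 = 0.6506.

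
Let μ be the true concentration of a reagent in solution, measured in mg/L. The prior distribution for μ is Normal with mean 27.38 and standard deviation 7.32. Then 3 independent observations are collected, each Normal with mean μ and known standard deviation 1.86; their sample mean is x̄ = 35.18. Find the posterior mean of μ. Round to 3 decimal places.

With known σ, the Normal prior is conjugate. Weight on the data is w = (n/σ²)/(n/σ² + 1/τ₀²) = 0.867152/(0.867152+0.0186628) = 0.97893.
Posterior mean = w·x̄ + (1−w)·μ₀ = 0.97893·35.18 + 0.021069·27.38 = 35.016.

Posterior mean ≈ 35.016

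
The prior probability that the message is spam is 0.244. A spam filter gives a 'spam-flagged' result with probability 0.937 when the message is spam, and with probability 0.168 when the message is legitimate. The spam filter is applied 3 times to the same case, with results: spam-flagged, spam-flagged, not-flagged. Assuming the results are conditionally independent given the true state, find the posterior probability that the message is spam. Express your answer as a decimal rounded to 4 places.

With H the event that the message is spam, the joint likelihood of the observed sequence is P(data|H) = 0.937·0.937·0.063 = 0.055312 and P(data|¬H) = 0.168·0.168·0.832 = 0.023482.
Bayes: P(H|data) = 0.244·0.055312 / (0.244·0.055312 + 0.756·0.023482) = 0.013496/0.031249 = 0.4319.

Posterior P(H) ≈ 0.4319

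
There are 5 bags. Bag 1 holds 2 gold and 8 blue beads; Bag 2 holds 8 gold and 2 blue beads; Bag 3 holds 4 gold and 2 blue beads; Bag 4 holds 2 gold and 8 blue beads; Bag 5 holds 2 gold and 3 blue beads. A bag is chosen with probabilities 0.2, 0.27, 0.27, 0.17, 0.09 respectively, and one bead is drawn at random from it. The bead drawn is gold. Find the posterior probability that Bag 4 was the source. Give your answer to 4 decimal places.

P(gold|Bag 1) = 0.2; P(gold|Bag 2) = 0.8; P(gold|Bag 3) = 0.6667; P(gold|Bag 4) = 0.2; P(gold|Bag 5) = 0.4.
Prior × likelihood for each source: 0.2·0.2=0.04000, 0.27·0.8=0.2160, 0.27·0.6667=0.1800, 0.17·0.2=0.03400, 0.09·0.4=0.03600. Summing gives P(gold) = 0.50600.
P(Bag 4 | gold) = 0.03400 / 0.50600 = 0.0672.

Posterior probability ≈ 0.0672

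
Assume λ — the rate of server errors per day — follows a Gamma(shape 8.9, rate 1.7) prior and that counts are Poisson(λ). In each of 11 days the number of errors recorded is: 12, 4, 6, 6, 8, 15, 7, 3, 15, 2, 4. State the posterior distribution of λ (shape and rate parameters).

The Poisson likelihood adds the total count to the shape and the number of exposure periods to the rate. Here ∑xᵢ = 82 and n = 11, so shape 8.9→90.9 and rate 1.7→12.7.

Posterior: Gamma(shape=90.9, rate=12.7)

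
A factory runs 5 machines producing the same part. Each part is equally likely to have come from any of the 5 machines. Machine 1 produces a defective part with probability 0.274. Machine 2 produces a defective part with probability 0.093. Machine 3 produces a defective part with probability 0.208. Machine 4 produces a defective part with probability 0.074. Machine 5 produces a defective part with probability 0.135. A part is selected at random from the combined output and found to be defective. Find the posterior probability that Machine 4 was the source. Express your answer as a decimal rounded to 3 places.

Posterior probability ≈ 0.094

Tabulate prior·likelihood by source: [1] prior 0.2, lik 0.274, product 0.05480; [2] prior 0.2, lik 0.093, product 0.01860; [3] prior 0.2, lik 0.208, product 0.04160; [4] prior 0.2, lik 0.074, product 0.01480; [5] prior 0.2, lik 0.135, product 0.02700.
Normalizing constant = 0.15680; the posterior for Machine 4 is its product over the sum, 0.01480/0.15680 = 0.094.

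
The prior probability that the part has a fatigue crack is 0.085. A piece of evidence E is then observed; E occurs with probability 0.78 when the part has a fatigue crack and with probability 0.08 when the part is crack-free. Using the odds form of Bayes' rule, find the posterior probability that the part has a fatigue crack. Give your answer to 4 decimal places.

Prior odds = 0.085/(1−0.085) = 0.092896.
Likelihood ratio for E = 0.78/0.08 = 9.7500.
Posterior odds = prior odds × LR = 0.90574.
Posterior probability = odds/(1+odds) = 0.90574/1.9057 = 0.4753.

Posterior probability ≈ 0.4753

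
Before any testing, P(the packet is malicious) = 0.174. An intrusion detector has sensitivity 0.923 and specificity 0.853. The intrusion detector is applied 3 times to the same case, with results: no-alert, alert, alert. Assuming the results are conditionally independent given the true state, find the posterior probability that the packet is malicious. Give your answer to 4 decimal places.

With H the event that the packet is malicious, the joint likelihood of the observed sequence is P(data|H) = 0.077·0.923·0.923 = 0.065599 and P(data|¬H) = 0.853·0.147·0.147 = 0.018432.
Bayes: P(H|data) = 0.174·0.065599 / (0.174·0.065599 + 0.826·0.018432) = 0.011414/0.026639 = 0.4285.

Posterior P(H) ≈ 0.4285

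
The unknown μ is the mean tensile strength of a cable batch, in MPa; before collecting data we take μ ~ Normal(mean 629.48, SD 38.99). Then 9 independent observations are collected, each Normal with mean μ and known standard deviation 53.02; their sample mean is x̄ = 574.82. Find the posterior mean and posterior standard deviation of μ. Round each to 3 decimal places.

With known σ, the Normal prior is conjugate. Weight on the data is w = (n/σ²)/(n/σ² + 1/τ₀²) = 0.00320157/(0.00320157+0.00065780) = 0.82956.
Posterior mean = w·x̄ + (1−w)·μ₀ = 0.82956·574.82 + 0.17044·629.48 = 584.136. Posterior variance = 1/(0.00320157+0.00065780) = 259.110, so SD = 16.097.

Posterior mean ≈ 584.136; posterior SD ≈ 16.097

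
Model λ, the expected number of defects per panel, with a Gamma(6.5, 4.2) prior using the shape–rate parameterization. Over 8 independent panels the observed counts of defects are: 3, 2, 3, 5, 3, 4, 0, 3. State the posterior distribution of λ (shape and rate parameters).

Total count ∑xᵢ = 23 over n = 8 panels.
Gamma is conjugate to the Poisson likelihood: posterior is Gamma(shape = 6.5+23 = 29.5, rate = 4.2+8 = 12.2).

Posterior: Gamma(shape=29.5, rate=12.2)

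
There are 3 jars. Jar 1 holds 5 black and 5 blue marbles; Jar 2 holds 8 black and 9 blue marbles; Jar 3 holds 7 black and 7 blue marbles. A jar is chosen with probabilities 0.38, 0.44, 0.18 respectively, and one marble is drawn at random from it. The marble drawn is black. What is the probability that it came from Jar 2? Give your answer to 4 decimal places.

P(black|Jar 1) = 0.5; P(black|Jar 2) = 0.4706; P(black|Jar 3) = 0.5.
Prior × likelihood for each source: 0.38·0.5=0.1900, 0.44·0.4706=0.2071, 0.18·0.5=0.09000. Summing gives P(black) = 0.48706.
P(Jar 2 | black) = 0.2071 / 0.48706 = 0.4251.

Posterior probability ≈ 0.4251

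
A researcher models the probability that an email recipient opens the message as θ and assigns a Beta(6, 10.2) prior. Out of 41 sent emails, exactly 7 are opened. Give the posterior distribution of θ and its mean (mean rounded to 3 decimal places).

Posterior: Beta(13, 44.2); mean ≈ 0.227

Observing 7 successes and 34 failures updates Beta(6, 10.2) by adding the success and failure counts to the two shape parameters: α = 6+7 = 13, β = 10.2+34 = 44.2.
E[θ | data] = 13/(13+44.2) = 0.227.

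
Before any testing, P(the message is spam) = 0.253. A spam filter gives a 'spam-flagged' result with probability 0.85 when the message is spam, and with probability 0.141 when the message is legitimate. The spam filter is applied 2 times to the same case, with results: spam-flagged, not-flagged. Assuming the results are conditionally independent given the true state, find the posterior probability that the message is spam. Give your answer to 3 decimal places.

With H the event that the message is spam, the joint likelihood of the observed sequence is P(data|H) = 0.85·0.15 = 0.12750 and P(data|¬H) = 0.141·0.859 = 0.12112.
Bayes: P(H|data) = 0.253·0.12750 / (0.253·0.12750 + 0.747·0.12112) = 0.032258/0.12273 = 0.2628.

Posterior P(H) ≈ 0.263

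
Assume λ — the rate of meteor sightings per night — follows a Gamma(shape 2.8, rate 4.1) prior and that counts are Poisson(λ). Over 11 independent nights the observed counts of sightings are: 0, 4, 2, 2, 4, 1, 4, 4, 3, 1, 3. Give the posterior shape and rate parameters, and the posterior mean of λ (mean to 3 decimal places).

Posterior: Gamma(shape=30.8, rate=15.1); mean ≈ 2.040

The Poisson likelihood adds the total count to the shape and the number of exposure periods to the rate. Here ∑xᵢ = 28 and n = 11, so shape 2.8→30.8 and rate 4.1→15.1.
E[λ | data] = 30.8/15.1 = 2.040.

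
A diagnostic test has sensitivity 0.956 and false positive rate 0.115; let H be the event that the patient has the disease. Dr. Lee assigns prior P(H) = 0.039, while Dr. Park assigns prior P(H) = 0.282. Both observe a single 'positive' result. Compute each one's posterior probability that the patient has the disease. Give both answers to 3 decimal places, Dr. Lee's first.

Dr. Lee: 0.252; Dr. Park: 0.766

P('+'|H) = 0.956, P('+'|¬H) = 0.115.
Dr. Lee: numerator 0.956·0.039 = 0.037284; evidence = 0.037284+0.115·0.961 = 0.14780; posterior = 0.252.
Dr. Park: numerator 0.956·0.282 = 0.26959; evidence = 0.26959+0.115·0.718 = 0.35216; posterior = 0.766.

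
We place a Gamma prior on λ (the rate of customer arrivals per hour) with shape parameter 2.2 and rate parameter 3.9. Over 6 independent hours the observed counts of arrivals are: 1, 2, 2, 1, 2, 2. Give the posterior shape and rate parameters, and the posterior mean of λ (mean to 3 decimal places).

Total count ∑xᵢ = 10 over n = 6 hours.
Gamma is conjugate to the Poisson likelihood: posterior is Gamma(shape = 2.2+10 = 12.2, rate = 3.9+6 = 9.9).
Posterior mean = shape/rate = 12.2/9.9 = 1.232.

Posterior: Gamma(shape=12.2, rate=9.9); mean ≈ 1.232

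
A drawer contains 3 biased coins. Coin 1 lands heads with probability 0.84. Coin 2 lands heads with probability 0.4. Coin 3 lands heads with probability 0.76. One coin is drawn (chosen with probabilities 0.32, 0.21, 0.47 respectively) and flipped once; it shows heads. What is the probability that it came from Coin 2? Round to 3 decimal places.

P(heads|C1) = 0.84; P(heads|C2) = 0.4; P(heads|C3) = 0.76.
Prior × likelihood for each source: 0.32·0.84=0.2688, 0.21·0.4=0.08400, 0.47·0.76=0.3572. Summing gives P(heads) = 0.71000.
P(Coin 2 | heads) = 0.08400 / 0.71000 = 0.118.

Posterior probability ≈ 0.118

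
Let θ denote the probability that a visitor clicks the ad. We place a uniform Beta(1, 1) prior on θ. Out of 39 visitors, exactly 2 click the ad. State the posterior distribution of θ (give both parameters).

Observing 2 successes and 37 failures updates Beta(1, 1) by adding the success and failure counts to the two shape parameters: α = 1+2 = 3, β = 1+37 = 38.

Posterior: Beta(3, 38)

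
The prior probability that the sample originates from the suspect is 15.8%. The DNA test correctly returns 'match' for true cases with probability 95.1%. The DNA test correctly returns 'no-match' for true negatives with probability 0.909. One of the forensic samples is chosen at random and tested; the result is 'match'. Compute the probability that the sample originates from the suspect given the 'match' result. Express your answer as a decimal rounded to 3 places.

P(H | E) ≈ 0.662

Write H for 'the sample originates from the suspect'. Prior odds H:¬H = 0.158/0.842 = 0.18765. For the 'match' outcome, the likelihood ratio is 0.951/0.091 = 10.451.
Posterior odds = 0.18765 × 10.451 = 1.9610, so P(H|E) = 1.9610/(1+1.9610) = 0.662.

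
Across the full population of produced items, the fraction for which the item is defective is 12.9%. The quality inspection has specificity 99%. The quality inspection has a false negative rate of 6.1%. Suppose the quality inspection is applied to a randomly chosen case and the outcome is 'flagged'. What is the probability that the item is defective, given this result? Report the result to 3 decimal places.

Write H for 'the item is defective'. Prior odds H:¬H = 0.129/0.871 = 0.14811. For the 'flagged' outcome, the likelihood ratio is 0.939/0.01 = 93.900.
Posterior odds = 0.14811 × 93.900 = 13.907, so P(H|E) = 13.907/(1+13.907) = 0.933.

P(H | E) ≈ 0.933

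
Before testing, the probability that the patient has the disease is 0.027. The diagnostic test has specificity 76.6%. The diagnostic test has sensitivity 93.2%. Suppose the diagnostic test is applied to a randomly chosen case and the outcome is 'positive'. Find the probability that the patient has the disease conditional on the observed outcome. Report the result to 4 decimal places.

Write H for 'the patient has the disease'. Prior odds H:¬H = 0.027/0.973 = 0.027749. For the 'positive' outcome, the likelihood ratio is 0.932/0.234 = 3.9829.
Posterior odds = 0.027749 × 3.9829 = 0.11052, so P(H|E) = 0.11052/(1+0.11052) = 0.0995.

P(H | E) ≈ 0.0995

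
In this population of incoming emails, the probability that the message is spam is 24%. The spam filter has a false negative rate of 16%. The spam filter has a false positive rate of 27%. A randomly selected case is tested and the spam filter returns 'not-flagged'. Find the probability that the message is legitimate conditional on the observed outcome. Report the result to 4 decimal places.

Let H be the event that the message is spam. P(H) = 0.24, so P(¬H) = 0.76. With E the 'not-flagged' result, P(E|H) = 0.16 and P(E|¬H) = 0.73.
P(E) = 0.16·0.24 + 0.73·0.76 = 0.038400 + 0.55480 = 0.59320.
By Bayes' theorem, P(H|E) = 0.038400 / 0.59320 = 0.0647. Hence P(¬H|E) = 1 − 0.0647 = 0.9353.

P(¬H | E) ≈ 0.9353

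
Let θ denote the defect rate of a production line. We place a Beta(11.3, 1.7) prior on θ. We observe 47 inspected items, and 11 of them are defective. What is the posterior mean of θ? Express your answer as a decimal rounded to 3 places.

The binomial likelihood is conjugate to the Beta prior: with 11 successes and 36 failures, the posterior is Beta(11.3+11, 1.7+36) = Beta(22.3, 37.7).
E[θ | data] = 22.3/(22.3+37.7) = 0.372.

Posterior mean ≈ 0.372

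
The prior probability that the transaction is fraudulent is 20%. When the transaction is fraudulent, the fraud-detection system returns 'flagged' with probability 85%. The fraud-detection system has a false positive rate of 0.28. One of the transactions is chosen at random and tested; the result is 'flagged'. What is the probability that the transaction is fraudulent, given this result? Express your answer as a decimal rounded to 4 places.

Write H for 'the transaction is fraudulent'. Prior odds H:¬H = 0.2/0.8 = 0.25000. For the 'flagged' outcome, the likelihood ratio is 0.85/0.28 = 3.0357.
Posterior odds = 0.25000 × 3.0357 = 0.75893, so P(H|E) = 0.75893/(1+0.75893) = 0.4315.

P(H | E) ≈ 0.4315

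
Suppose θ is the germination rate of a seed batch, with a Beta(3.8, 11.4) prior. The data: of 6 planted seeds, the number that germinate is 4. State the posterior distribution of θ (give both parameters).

Observing 4 successes and 2 failures updates Beta(3.8, 11.4) by adding the success and failure counts to the two shape parameters: α = 3.8+4 = 7.8, β = 11.4+2 = 13.4.

Posterior: Beta(7.8, 13.4)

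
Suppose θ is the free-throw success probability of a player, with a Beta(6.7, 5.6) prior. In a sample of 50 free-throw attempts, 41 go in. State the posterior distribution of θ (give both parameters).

Observing 41 successes and 9 failures updates Beta(6.7, 5.6) by adding the success and failure counts to the two shape parameters: α = 6.7+41 = 47.7, β = 5.6+9 = 14.6.

Posterior: Beta(47.7, 14.6)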